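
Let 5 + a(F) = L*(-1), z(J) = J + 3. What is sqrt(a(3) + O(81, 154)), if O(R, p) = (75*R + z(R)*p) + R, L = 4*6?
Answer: sqrt(19063) ≈ 138.07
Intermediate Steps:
z(J) = 3 + J
L = 24
O(R, p) = 76*R + p*(3 + R) (O(R, p) = (75*R + (3 + R)*p) + R = (75*R + p*(3 + R)) + R = 76*R + p*(3 + R))
a(F) = -29 (a(F) = -5 + 24*(-1) = -5 - 24 = -29)
sqrt(a(3) + O(81, 154)) = sqrt(-29 + (76*81 + 154*(3 + 81))) = sqrt(-29 + (6156 + 154*84)) = sqrt(-29 + (6156 + 12936)) = sqrt(-29 + 19092) = sqrt(19063)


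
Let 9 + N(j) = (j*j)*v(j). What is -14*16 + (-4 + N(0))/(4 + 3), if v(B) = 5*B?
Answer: -1581/7 ≈ -225.86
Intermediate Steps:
N(j) = -9 + 5*j³ (N(j) = -9 + (j*j)*(5*j) = -9 + j²*(5*j) = -9 + 5*j³)
-14*16 + (-4 + N(0))/(4 + 3) = -14*16 + (-4 + (-9 + 5*0³))/(4 + 3) = -224 + (-4 + (-9 + 5*0))/7 = -224 + (-4 + (-9 + 0))*(⅐) = -224 + (-4 - 9)*(⅐) = -224 - 13*⅐ = -224 - 13/7 = -1581/7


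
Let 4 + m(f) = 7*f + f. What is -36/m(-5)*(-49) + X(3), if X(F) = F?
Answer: -408/11 ≈ -37.091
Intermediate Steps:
m(f) = -4 + 8*f (m(f) = -4 + (7*f + f) = -4 + 8*f)
-36/m(-5)*(-49) + X(3) = -36/(-4 + 8*(-5))*(-49) + 3 = -36/(-4 - 40)*(-49) + 3 = -36/(-44)*(-49) + 3 = -36*(-1/44)*(-49) + 3 = (9/11)*(-49) + 3 = -441/11 + 3 = -408/11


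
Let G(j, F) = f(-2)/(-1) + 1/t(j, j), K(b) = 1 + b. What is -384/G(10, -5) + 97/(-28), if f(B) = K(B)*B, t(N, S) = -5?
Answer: 52693/308 ≈ 171.08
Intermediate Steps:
f(B) = B*(1 + B) (f(B) = (1 + B)*B = B*(1 + B))
G(j, F) = -11/5 (G(j, F) = -2*(1 - 2)/(-1) + 1/(-5) = -2*(-1)*(-1) + 1*(-1/5) = 2*(-1) - 1/5 = -2 - 1/5 = -11/5)
-384/G(10, -5) + 97/(-28) = -384/(-11/5) + 97/(-28) = -384*(-5/11) + 97*(-1/28) = 1920/11 - 97/28 = 52693/308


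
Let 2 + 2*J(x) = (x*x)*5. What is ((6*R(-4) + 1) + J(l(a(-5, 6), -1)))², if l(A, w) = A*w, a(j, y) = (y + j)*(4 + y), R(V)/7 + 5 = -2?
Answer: 1936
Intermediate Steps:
R(V) = -49 (R(V) = -35 + 7*(-2) = -35 - 14 = -49)
a(j, y) = (4 + y)*(j + y) (a(j, y) = (j + y)*(4 + y) = (4 + y)*(j + y))
J(x) = -1 + 5*x²/2 (J(x) = -1 + ((x*x)*5)/2 = -1 + (x²*5)/2 = -1 + (5*x²)/2 = -1 + 5*x²/2)
((6*R(-4) + 1) + J(l(a(-5, 6), -1)))² = ((6*(-49) + 1) + (-1 + 5*((6² + 4*(-5) + 4*6 - 5*6)*(-1))²/2))² = ((-294 + 1) + (-1 + 5*((36 - 20 + 24 - 30)*(-1))²/2))² = (-293 + (-1 + 5*(10*(-1))²/2))² = (-293 + (-1 + (5/2)*(-10)²))² = (-293 + (-1 + (5/2)*100))² = (-293 + (-1 + 250))² = (-293 + 249)² = (-44)² = 1936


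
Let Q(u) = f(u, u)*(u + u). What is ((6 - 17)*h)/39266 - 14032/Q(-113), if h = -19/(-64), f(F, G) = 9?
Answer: 17631163831/2555745408 ≈ 6.8986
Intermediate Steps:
h = 19/64 (h = -19*(-1/64) = 19/64 ≈ 0.29688)
Q(u) = 18*u (Q(u) = 9*(u + u) = 9*(2*u) = 18*u)
((6 - 17)*h)/39266 - 14032/Q(-113) = ((6 - 17)*(19/64))/39266 - 14032/(18*(-113)) = -11*19/64*(1/39266) - 14032/(-2034) = -209/64*1/39266 - 14032*(-1/2034) = -209/2513024 + 7016/1017 = 17631163831/2555745408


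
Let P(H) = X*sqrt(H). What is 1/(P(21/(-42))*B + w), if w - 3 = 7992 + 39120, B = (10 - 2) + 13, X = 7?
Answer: 10470/493296451 - 49*I*sqrt(2)/1479889353 ≈ 2.1225e-5 - 4.6825e-8*I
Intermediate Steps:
P(H) = 7*sqrt(H)
B = 21 (B = 8 + 13 = 21)
w = 47115 (w = 3 + (7992 + 39120) = 3 + 47112 = 47115)
1/(P(21/(-42))*B + w) = 1/((7*sqrt(21/(-42)))*21 + 47115) = 1/((7*sqrt(21*(-1/42)))*21 + 47115) = 1/((7*sqrt(-1/2))*21 + 47115) = 1/((7*(I*sqrt(2)/2))*21 + 47115) = 1/((7*I*sqrt(2)/2)*21 + 47115) = 1/(147*I*sqrt(2)/2 + 47115) = 1/(47115 + 147*I*sqrt(2)/2)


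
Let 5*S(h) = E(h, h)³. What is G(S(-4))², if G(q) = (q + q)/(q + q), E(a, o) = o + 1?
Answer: 1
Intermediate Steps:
E(a, o) = 1 + o
S(h) = (1 + h)³/5
G(q) = 1 (G(q) = (2*q)/((2*q)) = (2*q)*(1/(2*q)) = 1)
G(S(-4))² = 1² = 1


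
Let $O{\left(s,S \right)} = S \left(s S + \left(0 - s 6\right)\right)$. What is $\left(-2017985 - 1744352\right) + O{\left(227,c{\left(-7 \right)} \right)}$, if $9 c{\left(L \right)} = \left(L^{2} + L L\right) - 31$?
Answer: $- \frac{304551580}{81} \approx -3.7599 \cdot 10^{6}$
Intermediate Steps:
$c{\left(L \right)} = - \frac{31}{9} + \frac{2 L^{2}}{9}$ ($c{\left(L \right)} = \frac{\left(L^{2} + L L\right) - 31}{9} = \frac{\left(L^{2} + L^{2}\right) - 31}{9} = \frac{2 L^{2} - 31}{9} = \frac{-31 + 2 L^{2}}{9} = - \frac{31}{9} + \frac{2 L^{2}}{9}$)
$O{\left(s,S \right)} = S \left(- 6 s + S s\right)$ ($O{\left(s,S \right)} = S \left(S s + \left(0 - 6 s\right)\right) = S \left(S s - 6 s\right) = S \left(- 6 s + S s\right)$)
$\left(-2017985 - 1744352\right) + O{\left(227,c{\left(-7 \right)} \right)} = \left(-2017985 - 1744352\right) + \left(- \frac{31}{9} + \frac{2 \left(-7\right)^{2}}{9}\right) 227 \left(-6 - \left(\frac{31}{9} - \frac{2 \left(-7\right)^{2}}{9}\right)\right) = -3762337 + \left(- \frac{31}{9} + \frac{2}{9} \cdot 49\right) 227 \left(-6 + \left(- \frac{31}{9} + \frac{2}{9} \cdot 49\right)\right) = -3762337 + \left(- \frac{31}{9} + \frac{98}{9}\right) 227 \left(-6 + \left(- \frac{31}{9} + \frac{98}{9}\right)\right) = -3762337 + \frac{67}{9} \cdot 227 \left(-6 + \frac{67}{9}\right) = -3762337 + \frac{67}{9} \cdot 227 \cdot \frac{13}{9} = -3762337 + \frac{197717}{81} = - \frac{304551580}{81}$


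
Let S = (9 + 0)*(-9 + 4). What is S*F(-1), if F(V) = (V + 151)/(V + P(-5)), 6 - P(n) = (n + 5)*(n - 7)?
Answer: -1350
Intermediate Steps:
P(n) = 6 - (-7 + n)*(5 + n) (P(n) = 6 - (n + 5)*(n - 7) = 6 - (5 + n)*(-7 + n) = 6 - (-7 + n)*(5 + n))
F(V) = (151 + V)/(6 + V) (F(V) = (V + 151)/(V + (41 - 1*(-5)**2 + 2*(-5))) = (151 + V)/(V + (41 - 1*25 - 10)) = (151 + V)/(V + (41 - 25 - 10)) = (151 + V)/(V + 6) = (151 + V)/(6 + V))
S = -45 (S = 9*(-5) = -45)
S*F(-1) = -45*(151 - 1)/(6 - 1) = -45*150/5 = -9*150 = -45*30 = -1350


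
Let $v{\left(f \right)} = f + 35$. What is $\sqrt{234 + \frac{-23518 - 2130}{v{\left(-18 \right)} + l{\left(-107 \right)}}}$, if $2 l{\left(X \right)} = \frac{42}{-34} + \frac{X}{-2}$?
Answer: $\frac{i \sqrt{63313414}}{419} \approx 18.99 i$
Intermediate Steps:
$l{\left(X \right)} = - \frac{21}{34} - \frac{X}{4}$ ($l{\left(X \right)} = \frac{\frac{42}{-34} + \frac{X}{-2}}{2} = \frac{42 \left(- \frac{1}{34}\right) + X \left(- \frac{1}{2}\right)}{2} = \frac{- \frac{21}{17} - \frac{X}{2}}{2} = - \frac{21}{34} - \frac{X}{4}$)
$v{\left(f \right)} = 35 + f$
$\sqrt{234 + \frac{-23518 - 2130}{v{\left(-18 \right)} + l{\left(-107 \right)}}} = \sqrt{234 + \frac{-23518 - 2130}{\left(35 - 18\right) - - \frac{1777}{68}}} = \sqrt{234 - \frac{25648}{17 + \left(- \frac{21}{34} + \frac{107}{4}\right)}} = \sqrt{234 - \frac{25648}{17 + \frac{1777}{68}}} = \sqrt{234 - \frac{25648}{\frac{2933}{68}}} = \sqrt{234 - \frac{249152}{419}} = \sqrt{- \frac{151106}{419}} = \frac{i \sqrt{63313414}}{419}$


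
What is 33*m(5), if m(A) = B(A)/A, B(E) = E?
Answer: 33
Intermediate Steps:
m(A) = 1 (m(A) = A/A = 1)
33*m(5) = 33*1 = 33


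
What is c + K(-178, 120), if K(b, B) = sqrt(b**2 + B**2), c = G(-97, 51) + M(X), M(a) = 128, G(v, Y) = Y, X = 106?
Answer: 179 + 2*sqrt(11521) ≈ 393.67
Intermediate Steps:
c = 179 (c = 51 + 128 = 179)
K(b, B) = sqrt(B**2 + b**2)
c + K(-178, 120) = 179 + sqrt(120**2 + (-178)**2) = 179 + sqrt(14400 + 31684) = 179 + sqrt(46084) = 179 + 2*sqrt(11521)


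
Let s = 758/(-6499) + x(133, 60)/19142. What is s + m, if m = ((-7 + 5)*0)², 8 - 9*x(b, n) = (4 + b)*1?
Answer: -43808365/373211574 ≈ -0.11738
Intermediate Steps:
x(b, n) = 4/9 - b/9 (x(b, n) = 8/9 - (4 + b)/9 = 8/9 + (-4/9 - b/9) = 4/9 - b/9)
m = 0 (m = (-2*0)² = 0² = 0)
s = -43808365/373211574 (s = 758/(-6499) + (4/9 - ⅑*133)/19142 = 758*(-1/6499) + (4/9 - 133/9)*(1/19142) = -758/6499 - 43/3*1/19142 = -758/6499 - 43/57426 = -43808365/373211574 ≈ -0.11738)
s + m = -43808365/373211574 + 0 = -43808365/373211574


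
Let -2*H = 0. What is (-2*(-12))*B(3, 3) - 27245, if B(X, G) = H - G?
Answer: -27317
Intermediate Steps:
H = 0 (H = -½*0 = 0)
B(X, G) = -G (B(X, G) = 0 - G = -G)
(-2*(-12))*B(3, 3) - 27245 = (-2*(-12))*(-1*3) - 27245 = 24*(-3) - 27245 = -72 - 27245 = -27317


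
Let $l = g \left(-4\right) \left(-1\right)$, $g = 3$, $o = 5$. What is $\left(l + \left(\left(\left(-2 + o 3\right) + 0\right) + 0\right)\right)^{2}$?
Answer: $625$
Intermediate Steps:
$l = 12$ ($l = 3 \left(-4\right) \left(-1\right) = \left(-12\right) \left(-1\right) = 12$)
$\left(l + \left(\left(\left(-2 + o 3\right) + 0\right) + 0\right)\right)^{2} = \left(12 + \left(\left(\left(-2 + 5 \cdot 3\right) + 0\right) + 0\right)\right)^{2} = \left(12 + \left(\left(\left(-2 + 15\right) + 0\right) + 0\right)\right)^{2} = \left(12 + \left(\left(13 + 0\right) + 0\right)\right)^{2} = \left(12 + \left(13 + 0\right)\right)^{2} = \left(12 + 13\right)^{2} = 25^{2} = 625$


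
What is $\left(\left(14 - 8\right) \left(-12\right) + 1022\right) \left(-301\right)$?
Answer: $-285950$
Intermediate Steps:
$\left(\left(14 - 8\right) \left(-12\right) + 1022\right) \left(-301\right) = \left(6 \left(-12\right) + 1022\right) \left(-301\right) = \left(-72 + 1022\right) \left(-301\right) = 950 \left(-301\right) = -285950$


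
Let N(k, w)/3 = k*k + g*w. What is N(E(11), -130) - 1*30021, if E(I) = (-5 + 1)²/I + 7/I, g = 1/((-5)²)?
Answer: -18164208/605 ≈ -30023.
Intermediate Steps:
g = 1/25 ≈ 0.040000
E(I) = 23/I (E(I) = (-4)²/I + 7/I = 16/I + 7/I = 23/I)
N(k, w) = 3*k² + 3*w/25 (N(k, w) = 3*(k*k + w/25) = 3*(k² + w/25) = 3*k² + 3*w/25)
N(E(11), -130) - 1*30021 = (3*(23/11)² + (3/25)*(-130)) - 1*30021 = (3*(23*(1/11))² - 78/5) - 30021 = (3*(23/11)² - 78/5) - 30021 = (3*(529/121) - 78/5) - 30021 = (1587/121 - 78/5) - 30021 = -1503/605 - 30021 = -18164208/605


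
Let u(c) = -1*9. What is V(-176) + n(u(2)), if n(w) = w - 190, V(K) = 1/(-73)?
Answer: -14528/73 ≈ -199.01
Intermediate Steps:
V(K) = -1/73
u(c) = -9
n(w) = -190 + w
V(-176) + n(u(2)) = -1/73 + (-190 - 9) = -1/73 - 199 = -14528/73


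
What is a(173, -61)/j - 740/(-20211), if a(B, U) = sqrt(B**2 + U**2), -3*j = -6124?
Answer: 740/20211 + 15*sqrt(1346)/6124 ≈ 0.12648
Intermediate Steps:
j = 6124/3 (j = -1/3*(-6124) = 6124/3 ≈ 2041.3)
a(173, -61)/j - 740/(-20211) = sqrt(173**2 + (-61)**2)/(6124/3) - 740/(-20211) = sqrt(29929 + 3721)*(3/6124) - 740*(-1/20211) = sqrt(33650)*(3/6124) + 740/20211 = (5*sqrt(1346))*(3/6124) + 740/20211 = 15*sqrt(1346)/6124 + 740/20211 = 740/20211 + 15*sqrt(1346)/6124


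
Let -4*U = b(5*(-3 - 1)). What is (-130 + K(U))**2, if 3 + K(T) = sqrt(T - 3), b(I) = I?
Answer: (133 - sqrt(2))**2 ≈ 17315.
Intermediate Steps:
U = 5 (U = -5*(-3 - 1)/4 = -5*(-4)/4 = -1/4*(-20) = 5)
K(T) = -3 + sqrt(-3 + T) (K(T) = -3 + sqrt(T - 3) = -3 + sqrt(-3 + T))
(-130 + K(U))**2 = (-130 + (-3 + sqrt(-3 + 5)))**2 = (-130 + (-3 + sqrt(2)))**2 = (-133 + sqrt(2))**2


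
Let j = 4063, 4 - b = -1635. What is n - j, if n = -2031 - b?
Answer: -7733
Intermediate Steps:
b = 1639 (b = 4 - 1*(-1635) = 4 + 1635 = 1639)
n = -3670 (n = -2031 - 1*1639 = -2031 - 1639 = -3670)
n - j = -3670 - 1*4063 = -3670 - 4063 = -7733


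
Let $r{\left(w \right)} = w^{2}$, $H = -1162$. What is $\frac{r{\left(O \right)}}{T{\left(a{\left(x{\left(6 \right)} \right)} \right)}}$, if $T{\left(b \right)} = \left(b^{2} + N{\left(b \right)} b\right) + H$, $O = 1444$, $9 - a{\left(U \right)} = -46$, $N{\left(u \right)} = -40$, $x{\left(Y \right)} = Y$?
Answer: $- \frac{2085136}{337} \approx -6187.3$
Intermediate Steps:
$a{\left(U \right)} = 55$ ($a{\left(U \right)} = 9 - -46 = 9 + 46 = 55$)
$T{\left(b \right)} = -1162 + b^{2} - 40 b$ ($T{\left(b \right)} = \left(b^{2} - 40 b\right) - 1162 = -1162 + b^{2} - 40 b$)
$\frac{r{\left(O \right)}}{T{\left(a{\left(x{\left(6 \right)} \right)} \right)}} = \frac{1444^{2}}{-1162 + 55^{2} - 2200} = \frac{2085136}{-1162 + 3025 - 2200} = \frac{2085136}{-337} = 2085136 \left(- \frac{1}{337}\right) = - \frac{2085136}{337}$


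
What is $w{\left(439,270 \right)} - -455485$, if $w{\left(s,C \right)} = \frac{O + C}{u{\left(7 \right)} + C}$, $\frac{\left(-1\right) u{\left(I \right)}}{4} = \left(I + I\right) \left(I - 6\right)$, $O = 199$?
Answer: $\frac{97474259}{214} \approx 4.5549 \cdot 10^{5}$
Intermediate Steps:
$u{\left(I \right)} = - 8 I \left(-6 + I\right)$ ($u{\left(I \right)} = - 4 \left(I + I\right) \left(I - 6\right) = - 4 \cdot 2 I \left(-6 + I\right) = - 8 I \left(-6 + I\right)$)
$w{\left(s,C \right)} = \frac{199 + C}{-56 + C}$ ($w{\left(s,C \right)} = \frac{199 + C}{8 \cdot 7 \left(6 - 7\right) + C} = \frac{199 + C}{8 \cdot 7 \left(-1\right) + C} = \frac{199 + C}{-56 + C}$)
$w{\left(439,270 \right)} - -455485 = \frac{199 + 270}{-56 + 270} - -455485 = \frac{1}{214} \cdot 469 + 455485 = \frac{469}{214} + 455485 = \frac{97474259}{214}$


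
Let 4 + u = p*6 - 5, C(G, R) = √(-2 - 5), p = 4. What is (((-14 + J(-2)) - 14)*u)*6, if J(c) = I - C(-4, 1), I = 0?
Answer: -2520 - 90*I*√7 ≈ -2520.0 - 238.12*I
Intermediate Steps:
C(G, R) = I*√7 (C(G, R) = √(-7) = I*√7)
u = 15 (u = -4 + (4*6 - 5) = -4 + (24 - 5) = -4 + 19 = 15)
J(c) = -I*√7 (J(c) = 0 - I*√7 = -I*√7)
(((-14 + J(-2)) - 14)*u)*6 = (((-14 - I*√7) - 14)*15)*6 = ((-28 - I*√7)*15)*6 = (-420 - 15*I*√7)*6 = -2520 - 90*I*√7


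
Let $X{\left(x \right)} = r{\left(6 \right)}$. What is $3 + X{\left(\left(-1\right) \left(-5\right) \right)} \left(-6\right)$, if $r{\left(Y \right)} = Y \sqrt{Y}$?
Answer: $3 - 36 \sqrt{6} \approx -85.182$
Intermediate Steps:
$r{\left(Y \right)} = Y^{\frac{3}{2}}$
$X{\left(x \right)} = 6 \sqrt{6}$ ($X{\left(x \right)} = 6^{\frac{3}{2}} = 6 \sqrt{6}$)
$3 + X{\left(\left(-1\right) \left(-5\right) \right)} \left(-6\right) = 3 + 6 \sqrt{6} \left(-6\right) = 3 - 36 \sqrt{6}$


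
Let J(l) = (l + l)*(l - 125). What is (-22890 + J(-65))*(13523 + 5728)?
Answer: 34844310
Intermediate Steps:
J(l) = 2*l*(-125 + l) (J(l) = (2*l)*(-125 + l) = 2*l*(-125 + l))
(-22890 + J(-65))*(13523 + 5728) = (-22890 + 2*(-65)*(-125 - 65))*(13523 + 5728) = (-22890 + 2*(-65)*(-190))*19251 = (-22890 + 24700)*19251 = 1810*19251 = 34844310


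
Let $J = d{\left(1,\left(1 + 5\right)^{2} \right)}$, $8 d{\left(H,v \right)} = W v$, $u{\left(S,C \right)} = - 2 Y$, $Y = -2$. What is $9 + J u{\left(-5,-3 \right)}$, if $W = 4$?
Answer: $81$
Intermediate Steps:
$u{\left(S,C \right)} = 4$ ($u{\left(S,C \right)} = \left(-2\right) \left(-2\right) = 4$)
$d{\left(H,v \right)} = \frac{v}{2}$ ($d{\left(H,v \right)} = \frac{4 v}{8} = \frac{v}{2}$)
$J = 18$ ($J = \frac{\left(1 + 5\right)^{2}}{2} = \frac{6^{2}}{2} = \frac{1}{2} \cdot 36 = 18$)
$9 + J u{\left(-5,-3 \right)} = 9 + 18 \cdot 4 = 9 + 72 = 81$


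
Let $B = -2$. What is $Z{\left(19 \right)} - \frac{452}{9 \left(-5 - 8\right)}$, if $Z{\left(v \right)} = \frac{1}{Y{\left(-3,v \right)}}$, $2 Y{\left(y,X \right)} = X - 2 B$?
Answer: $\frac{10630}{2691} \approx 3.9502$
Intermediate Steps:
$Y{\left(y,X \right)} = 2 + \frac{X}{2}$ ($Y{\left(y,X \right)} = \frac{X - -4}{2} = \frac{X + 4}{2} = \frac{4 + X}{2} = 2 + \frac{X}{2}$)
$Z{\left(v \right)} = \frac{1}{2 + \frac{v}{2}}$
$Z{\left(19 \right)} - \frac{452}{9 \left(-5 - 8\right)} = \frac{2}{4 + 19} - \frac{452}{9 \left(-5 - 8\right)} = \frac{2}{23} - \frac{452}{9 \left(-13\right)} = 2 \cdot \frac{1}{23} - \frac{452}{-117} = \frac{2}{23} - - \frac{452}{117} = \frac{2}{23} + \frac{452}{117} = \frac{10630}{2691}$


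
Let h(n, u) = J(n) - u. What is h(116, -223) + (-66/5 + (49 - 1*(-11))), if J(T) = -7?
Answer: 1314/5 ≈ 262.80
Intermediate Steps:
h(n, u) = -7 - u
h(116, -223) + (-66/5 + (49 - 1*(-11))) = (-7 - 1*(-223)) + (-66/5 + (49 - 1*(-11))) = (-7 + 223) + (-66*⅕ + (49 + 11)) = 216 + (-66/5 + 60) = 216 + 234/5 = 1314/5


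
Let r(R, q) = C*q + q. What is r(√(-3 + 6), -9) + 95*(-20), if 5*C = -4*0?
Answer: -1909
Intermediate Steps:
C = 0 (C = (-4*0)/5 = (⅕)*0 = 0)
r(R, q) = q (r(R, q) = 0*q + q = 0 + q = q)
r(√(-3 + 6), -9) + 95*(-20) = -9 + 95*(-20) = -9 - 1900 = -1909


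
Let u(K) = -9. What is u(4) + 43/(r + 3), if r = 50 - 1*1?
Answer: -425/52 ≈ -8.1731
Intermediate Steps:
r = 49 (r = 50 - 1 = 49)
u(4) + 43/(r + 3) = -9 + 43/(49 + 3) = -9 + 43/52 = -425/52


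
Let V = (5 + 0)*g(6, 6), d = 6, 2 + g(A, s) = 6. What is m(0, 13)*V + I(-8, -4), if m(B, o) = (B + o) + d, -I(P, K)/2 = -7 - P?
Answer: 378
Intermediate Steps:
I(P, K) = 14 + 2*P (I(P, K) = -2*(-7 - P) = 14 + 2*P)
g(A, s) = 4 (g(A, s) = -2 + 6 = 4)
m(B, o) = 6 + B + o (m(B, o) = (B + o) + 6 = 6 + B + o)
V = 20 (V = (5 + 0)*4 = 5*4 = 20)
m(0, 13)*V + I(-8, -4) = (6 + 0 + 13)*20 + (14 + 2*(-8)) = 19*20 + (14 - 16) = 380 - 2 = 378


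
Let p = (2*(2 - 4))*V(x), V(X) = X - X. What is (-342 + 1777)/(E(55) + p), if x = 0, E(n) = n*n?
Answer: 287/605 ≈ 0.47438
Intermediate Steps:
E(n) = n²
V(X) = 0
p = 0 (p = (2*(2 - 4))*0 = (2*(-2))*0 = -4*0 = 0)
(-342 + 1777)/(E(55) + p) = (-342 + 1777)/(55² + 0) = 1435/(3025 + 0) = 1435/3025 = 1435*(1/3025) = 287/605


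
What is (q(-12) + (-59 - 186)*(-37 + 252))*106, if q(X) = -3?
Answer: -5583868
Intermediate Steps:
(q(-12) + (-59 - 186)*(-37 + 252))*106 = (-3 + (-59 - 186)*(-37 + 252))*106 = (-3 - 245*215)*106 = (-3 - 52675)*106 = -52678*106 = -5583868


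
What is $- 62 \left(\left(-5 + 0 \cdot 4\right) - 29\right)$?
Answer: $2108$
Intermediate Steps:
$- 62 \left(\left(-5 + 0 \cdot 4\right) - 29\right) = - 62 \left(\left(-5 + 0\right) - 29\right) = - 62 \left(-5 - 29\right) = \left(-62\right) \left(-34\right) = 2108$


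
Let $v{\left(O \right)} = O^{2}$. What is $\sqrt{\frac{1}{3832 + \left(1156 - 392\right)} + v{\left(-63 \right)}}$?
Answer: $\frac{5 \sqrt{838380489}}{2298} \approx 63.0$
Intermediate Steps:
$\sqrt{\frac{1}{3832 + \left(1156 - 392\right)} + v{\left(-63 \right)}} = \sqrt{\frac{1}{3832 + \left(1156 - 392\right)} + \left(-63\right)^{2}} = \sqrt{\frac{1}{3832 + 764} + 3969} = \sqrt{\frac{1}{4596} + 3969} = \sqrt{\frac{18241525}{4596}} = \frac{5 \sqrt{838380489}}{2298}$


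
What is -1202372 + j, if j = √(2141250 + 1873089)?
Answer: -1202372 + √4014339 ≈ -1.2004e+6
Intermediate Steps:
j = √4014339 ≈ 2003.6
-1202372 + j = -1202372 + √4014339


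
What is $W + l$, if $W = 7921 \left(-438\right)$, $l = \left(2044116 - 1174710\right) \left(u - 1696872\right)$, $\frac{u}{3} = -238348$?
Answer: $-2096937711294$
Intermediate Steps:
$u = -715044$ ($u = 3 \left(-238348\right) = -715044$)
$l = -2096934241896$ ($l = \left(2044116 - 1174710\right) \left(-715044 - 1696872\right) = 869406 \left(-2411916\right) = -2096934241896$)
$W = -3469398$
$W + l = -3469398 - 2096934241896 = -2096937711294$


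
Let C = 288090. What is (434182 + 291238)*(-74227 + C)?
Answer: 155140497460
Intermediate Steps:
(434182 + 291238)*(-74227 + C) = (434182 + 291238)*(-74227 + 288090) = 725420*213863 = 155140497460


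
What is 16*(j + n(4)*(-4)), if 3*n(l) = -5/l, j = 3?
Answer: 224/3 ≈ 74.667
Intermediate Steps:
n(l) = -5/(3*l) (n(l) = (-5/l)/3 = -5/(3*l))
16*(j + n(4)*(-4)) = 16*(3 - 5/3/4*(-4)) = 16*(3 - 5/3*1/4*(-4)) = 16*(3 - 5/12*(-4)) = 16*(3 + 5/3) = 16*(14/3) = 224/3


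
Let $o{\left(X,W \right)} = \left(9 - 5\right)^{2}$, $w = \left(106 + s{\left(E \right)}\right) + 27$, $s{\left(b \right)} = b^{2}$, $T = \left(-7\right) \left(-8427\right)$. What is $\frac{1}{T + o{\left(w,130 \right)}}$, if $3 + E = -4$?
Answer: $\frac{1}{59005} \approx 1.6948 \cdot 10^{-5}$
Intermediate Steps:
$E = -7$ ($E = -3 - 4 = -7$)
$T = 58989$
$w = 182$ ($w = \left(106 + \left(-7\right)^{2}\right) + 27 = \left(106 + 49\right) + 27 = 155 + 27 = 182$)
$o{\left(X,W \right)} = 16$ ($o{\left(X,W \right)} = 4^{2} = 16$)
$\frac{1}{T + o{\left(w,130 \right)}} = \frac{1}{58989 + 16} = \frac{1}{59005}$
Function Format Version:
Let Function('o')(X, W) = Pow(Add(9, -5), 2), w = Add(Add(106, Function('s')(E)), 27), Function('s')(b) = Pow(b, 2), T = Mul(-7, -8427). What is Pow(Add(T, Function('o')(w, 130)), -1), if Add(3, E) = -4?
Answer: Rational(1, 59005) ≈ 1.6948e-5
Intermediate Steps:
E = -7 (E = Add(-3, -4) = -7)
T = 58989
w = 182 (w = Add(Add(106, Pow(-7, 2)), 27) = Add(Add(106, 49), 27) = Add(155, 27) = 182)
Function('o')(X, W) = 16 (Function('o')(X, W) = Pow(4, 2) = 16)
Pow(Add(T, Function('o')(w, 130)), -1) = Pow(Add(58989, 16), -1) = Pow(59005, -1) = Rational(1, 59005)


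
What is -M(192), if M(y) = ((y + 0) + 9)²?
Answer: -40401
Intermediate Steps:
M(y) = (9 + y)² (M(y) = (y + 9)² = (9 + y)²)
-M(192) = -(9 + 192)² = -1*201² = -1*40401 = -40401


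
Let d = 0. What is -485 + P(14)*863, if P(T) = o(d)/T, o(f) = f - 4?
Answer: -5121/7 ≈ -731.57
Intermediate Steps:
o(f) = -4 + f
P(T) = -4/T (P(T) = (-4 + 0)/T = -4/T)
-485 + P(14)*863 = -485 - 4/14*863 = -485 - 4*1/14*863 = -485 - 2/7*863 = -485 - 1726/7 = -5121/7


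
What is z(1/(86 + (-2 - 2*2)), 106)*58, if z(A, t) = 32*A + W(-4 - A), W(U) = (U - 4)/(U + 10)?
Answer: -130326/2395 ≈ -54.416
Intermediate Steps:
W(U) = (-4 + U)/(10 + U)
z(A, t) = 32*A + (-8 - A)/(6 - A) (z(A, t) = 32*A + (-4 + (-4 - A))/(10 + (-4 - A)) = 32*A + (-8 - A)/(6 - A))
z(1/(86 + (-2 - 2*2)), 106)*58 = ((8 + 1/(86 + (-2 - 2*2)) + 32*(-6 + 1/(86 + (-2 - 2*2)))/(86 + (-2 - 2*2)))/(-6 + 1/(86 + (-2 - 2*2))))*58 = ((8 + 1/(86 + (-2 - 4)) + 32*(-6 + 1/(86 + (-2 - 4)))/(86 + (-2 - 4)))/(-6 + 1/(86 + (-2 - 4))))*58 = ((8 + 1/(86 - 6) + 32*(-6 + 1/(86 - 6))/(86 - 6))/(-6 + 1/(86 - 6)))*58 = ((8 + 1/80 + 32*(-6 + 1/80)/80)/(-6 + 1/80))*58 = ((8 + 1/80 + 32*(1/80)*(-6 + 1/80))/(-6 + 1/80))*58 = ((8 + 1/80 + 32*(1/80)*(-479/80))/(-479/80))*58 = -80*(8 + 1/80 - 479/200)/479*58 = -80/479*2247/400*58 = -2247/2395*58 = -130326/2395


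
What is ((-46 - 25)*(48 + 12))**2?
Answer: 18147600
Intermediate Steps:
((-46 - 25)*(48 + 12))**2 = (-71*60)**2 = (-4260)**2 = 18147600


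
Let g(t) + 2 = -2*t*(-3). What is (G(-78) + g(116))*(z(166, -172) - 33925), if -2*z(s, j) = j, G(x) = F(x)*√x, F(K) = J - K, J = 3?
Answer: -23484266 - 2740959*I*√78 ≈ -2.3484e+7 - 2.4207e+7*I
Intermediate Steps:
F(K) = 3 - K
G(x) = √x*(3 - x) (G(x) = (3 - x)*√x = √x*(3 - x))
z(s, j) = -j/2
g(t) = -2 + 6*t (g(t) = -2 - 2*t*(-3) = -2 + 6*t)
(G(-78) + g(116))*(z(166, -172) - 33925) = (√(-78)*(3 - 1*(-78)) + (-2 + 6*116))*(-½*(-172) - 33925) = ((I*√78)*(3 + 78) + (-2 + 696))*(86 - 33925) = ((I*√78)*81 + 694)*(-33839) = (81*I*√78 + 694)*(-33839) = (694 + 81*I*√78)*(-33839) = -23484266 - 2740959*I*√78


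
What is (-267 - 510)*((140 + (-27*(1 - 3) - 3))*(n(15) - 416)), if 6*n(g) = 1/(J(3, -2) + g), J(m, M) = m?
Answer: 2222493763/36 ≈ 6.1736e+7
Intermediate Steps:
n(g) = 1/(6*(3 + g))
(-267 - 510)*((140 + (-27*(1 - 3) - 3))*(n(15) - 416)) = (-267 - 510)*((140 + (-27*(1 - 3) - 3))*(1/(6*(3 + 15)) - 416)) = -777*(140 + (-27*(-2) - 3))*((⅙)/18 - 416) = -777*(140 + (-9*(-6) - 3))*((⅙)*(1/18) - 416) = -777*(140 + (54 - 3))*(1/108 - 416) = -777*(140 + 51)*(-44927)/108 = -148407*(-44927)/108 = -777*(-8581057/108) = 2222493763/36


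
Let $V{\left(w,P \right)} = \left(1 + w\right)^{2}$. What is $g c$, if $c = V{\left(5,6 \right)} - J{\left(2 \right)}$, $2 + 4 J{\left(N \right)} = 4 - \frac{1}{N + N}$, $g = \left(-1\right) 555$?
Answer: $- \frac{315795}{16} \approx -19737.0$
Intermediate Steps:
$g = -555$
$J{\left(N \right)} = \frac{1}{2} - \frac{1}{8 N}$ ($J{\left(N \right)} = - \frac{1}{2} + \frac{4 - \frac{1}{N + N}}{4} = - \frac{1}{2} + \frac{4 - \frac{1}{2 N}}{4} = - \frac{1}{2} + \left(1 - \frac{1}{8 N}\right) = \frac{1}{2} - \frac{1}{8 N}$)
$c = \frac{569}{16}$ ($c = \left(1 + 5\right)^{2} - \frac{-1 + 4 \cdot 2}{8 \cdot 2} = 6^{2} - \frac{1}{8} \cdot \frac{1}{2} \left(-1 + 8\right) = 36 - \frac{1}{8} \cdot \frac{1}{2} \cdot 7 = 36 - \frac{7}{16} = \frac{569}{16} \approx 35.563$)
$g c = \left(-555\right) \frac{569}{16} = - \frac{315795}{16}$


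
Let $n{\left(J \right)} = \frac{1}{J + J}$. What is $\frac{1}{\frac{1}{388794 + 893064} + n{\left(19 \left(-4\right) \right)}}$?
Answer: $- \frac{97421208}{640853} \approx -152.02$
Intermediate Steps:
$n{\left(J \right)} = \frac{1}{2 J}$
$\frac{1}{\frac{1}{388794 + 893064} + n{\left(19 \left(-4\right) \right)}} = \frac{1}{\frac{1}{388794 + 893064} + \frac{1}{2 \cdot 19 \left(-4\right)}} = \frac{1}{\frac{1}{1281858} + \frac{1}{2 \left(-76\right)}} = \frac{1}{\frac{1}{1281858} + \frac{1}{2} \left(- \frac{1}{76}\right)} = \frac{1}{\frac{1}{1281858} - \frac{1}{152}} = \frac{1}{- \frac{640853}{97421208}} = - \frac{97421208}{640853}$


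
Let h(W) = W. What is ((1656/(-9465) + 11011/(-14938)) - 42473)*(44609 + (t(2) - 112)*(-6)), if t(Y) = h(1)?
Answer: -235402901671965/122414 ≈ -1.9230e+9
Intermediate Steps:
t(Y) = 1
((1656/(-9465) + 11011/(-14938)) - 42473)*(44609 + (t(2) - 112)*(-6)) = ((1656/(-9465) + 11011/(-14938)) - 42473)*(44609 + (1 - 112)*(-6)) = ((1656*(-1/9465) + 11011*(-1/14938)) - 42473)*(44609 - 111*(-6)) = ((-552/3155 - 143/194) - 42473)*(44609 + 666) = (-558253/612070 - 42473)*45275 = -25997007363/612070*45275 = -235402901671965/122414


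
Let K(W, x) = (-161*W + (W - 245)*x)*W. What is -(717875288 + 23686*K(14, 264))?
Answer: 20252098464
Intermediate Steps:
K(W, x) = W*(-161*W + x*(-245 + W)) (K(W, x) = (-161*W + (-245 + W)*x)*W = (-161*W + x*(-245 + W))*W = W*(-161*W + x*(-245 + W)))
-(717875288 + 23686*K(14, 264)) = -(717875288 + 331604*(-245*264 - 161*14 + 14*264)) = -(717875288 + 331604*(-64680 - 2254 + 3696)) = -23686/(1/(14*(-63238) + 30308)) = -23686/(1/(-885332 + 30308)) = -23686/(1/(-855024)) = -23686/(-1/855024) = -23686*(-855024) = 20252098464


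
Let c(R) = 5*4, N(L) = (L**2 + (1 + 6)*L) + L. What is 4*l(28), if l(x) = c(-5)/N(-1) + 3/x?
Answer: -11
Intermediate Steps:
N(L) = L**2 + 8*L (N(L) = (L**2 + 7*L) + L = L**2 + 8*L)
c(R) = 20
l(x) = -20/7 + 3/x (l(x) = 20/((-(8 - 1))) + 3/x = 20/((-1*7)) + 3/x = 20/(-7) + 3/x = 20*(-1/7) + 3/x = -20/7 + 3/x)
4*l(28) = 4*(-20/7 + 3/28) = 4*(-11/4) = -11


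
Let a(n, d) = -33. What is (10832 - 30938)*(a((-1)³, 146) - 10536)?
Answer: 212500314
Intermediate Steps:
(10832 - 30938)*(a((-1)³, 146) - 10536) = (10832 - 30938)*(-33 - 10536) = -20106*(-10569) = 212500314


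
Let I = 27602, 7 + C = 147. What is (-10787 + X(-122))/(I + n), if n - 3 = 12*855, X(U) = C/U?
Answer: -658077/2309765 ≈ -0.28491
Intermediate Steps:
C = 140 (C = -7 + 147 = 140)
X(U) = 140/U
n = 10263 (n = 3 + 12*855 = 3 + 10260 = 10263)
(-10787 + X(-122))/(I + n) = (-10787 + 140/(-122))/(27602 + 10263) = (-10787 + 140*(-1/122))/37865 = (-10787 - 70/61)*(1/37865) = -658077/61*1/37865 = -658077/2309765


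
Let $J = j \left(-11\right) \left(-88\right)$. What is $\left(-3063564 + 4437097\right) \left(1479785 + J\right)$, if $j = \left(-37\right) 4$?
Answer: $1835755698693$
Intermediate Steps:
$j = -148$
$J = -143264$ ($J = \left(-148\right) \left(-11\right) \left(-88\right) = 1628 \left(-88\right) = -143264$)
$\left(-3063564 + 4437097\right) \left(1479785 + J\right) = \left(-3063564 + 4437097\right) \left(1479785 - 143264\right) = 1373533 \cdot 1336521 = 1835755698693$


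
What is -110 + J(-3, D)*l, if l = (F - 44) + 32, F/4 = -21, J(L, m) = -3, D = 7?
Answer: 178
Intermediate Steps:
F = -84 (F = 4*(-21) = -84)
l = -96 (l = (-84 - 44) + 32 = -128 + 32 = -96)
-110 + J(-3, D)*l = -110 - 3*(-96) = -110 + 288 = 178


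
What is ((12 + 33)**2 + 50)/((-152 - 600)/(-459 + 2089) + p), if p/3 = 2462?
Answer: 1691125/6019214 ≈ 0.28095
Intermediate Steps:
p = 7386 (p = 3*2462 = 7386)
((12 + 33)**2 + 50)/((-152 - 600)/(-459 + 2089) + p) = ((12 + 33)**2 + 50)/((-152 - 600)/(-459 + 2089) + 7386) = (45**2 + 50)/(-752/1630 + 7386) = (2025 + 50)/(-752*1/1630 + 7386) = 2075/(-376/815 + 7386) = 2075/(6019214/815) = 2075*(815/6019214) = 1691125/6019214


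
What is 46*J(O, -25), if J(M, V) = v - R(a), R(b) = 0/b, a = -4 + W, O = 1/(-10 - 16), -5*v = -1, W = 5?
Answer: 46/5 ≈ 9.2000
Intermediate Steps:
v = ⅕ (v = -⅕*(-1) = ⅕ ≈ 0.20000)
O = -1/26 (O = 1/(-26) = -1/26 ≈ -0.038462)
a = 1 (a = -4 + 5 = 1)
R(b) = 0
J(M, V) = ⅕ (J(M, V) = ⅕ - 1*0 = ⅕ + 0 = ⅕)
46*J(O, -25) = 46*(⅕) = 46/5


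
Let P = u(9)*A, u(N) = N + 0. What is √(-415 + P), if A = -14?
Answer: I*√541 ≈ 23.259*I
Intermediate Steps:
u(N) = N
P = -126 (P = 9*(-14) = -126)
√(-415 + P) = √(-415 - 126) = √(-541) = I*√541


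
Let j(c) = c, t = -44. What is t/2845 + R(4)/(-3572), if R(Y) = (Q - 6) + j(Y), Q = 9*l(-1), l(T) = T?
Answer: -125873/10162340 ≈ -0.012386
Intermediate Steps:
Q = -9 (Q = 9*(-1) = -9)
R(Y) = -15 + Y (R(Y) = (-9 - 6) + Y = -15 + Y)
t/2845 + R(4)/(-3572) = -44/2845 + (-15 + 4)/(-3572) = -44*1/2845 - 11*(-1/3572) = -44/2845 + 11/3572 = -125873/10162340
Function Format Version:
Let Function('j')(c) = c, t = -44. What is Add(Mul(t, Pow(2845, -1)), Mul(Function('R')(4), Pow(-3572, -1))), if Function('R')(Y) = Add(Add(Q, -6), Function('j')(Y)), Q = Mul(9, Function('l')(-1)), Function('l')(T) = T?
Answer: Rational(-125873, 10162340) ≈ -0.012386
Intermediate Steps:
Q = -9 (Q = Mul(9, -1) = -9)
Function('R')(Y) = Add(-15, Y) (Function('R')(Y) = Add(Add(-9, -6), Y) = Add(-15, Y))
Add(Mul(t, Pow(2845, -1)), Mul(Function('R')(4), Pow(-3572, -1))) = Add(Mul(-44, Pow(2845, -1)), Mul(Add(-15, 4), Pow(-3572, -1))) = Add(Mul(-44, Rational(1, 2845)), Mul(-11, Rational(-1, 3572))) = Add(Rational(-44, 2845), Rational(11, 3572)) = Rational(-125873, 10162340)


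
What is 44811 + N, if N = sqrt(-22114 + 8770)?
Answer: 44811 + 4*I*sqrt(834) ≈ 44811.0 + 115.52*I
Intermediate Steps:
N = 4*I*sqrt(834) (N = sqrt(-13344) = 4*I*sqrt(834) ≈ 115.52*I)
44811 + N = 44811 + 4*I*sqrt(834)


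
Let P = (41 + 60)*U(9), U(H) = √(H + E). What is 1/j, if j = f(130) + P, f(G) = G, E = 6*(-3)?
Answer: 130/108709 - 303*I/108709 ≈ 0.0011959 - 0.0027873*I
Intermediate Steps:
E = -18
U(H) = √(-18 + H) (U(H) = √(H - 18) = √(-18 + H))
P = 303*I (P = (41 + 60)*√(-18 + 9) = 101*√(-9) = 101*(3*I) = 303*I ≈ 303.0*I)
j = 130 + 303*I ≈ 130.0 + 303.0*I
1/j = 1/(130 + 303*I) = (130 - 303*I)/108709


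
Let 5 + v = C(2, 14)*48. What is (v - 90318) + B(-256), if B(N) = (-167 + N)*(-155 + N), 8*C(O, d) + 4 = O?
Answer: 83518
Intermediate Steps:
C(O, d) = -½ + O/8
v = -17 (v = -5 + (-½ + (⅛)*2)*48 = -5 + (-½ + ¼)*48 = -5 - ¼*48 = -5 - 12 = -17)
(v - 90318) + B(-256) = (-17 - 90318) + (25885 + (-256)² - 322*(-256)) = -90335 + (25885 + 65536 + 82432) = -90335 + 173853 = 83518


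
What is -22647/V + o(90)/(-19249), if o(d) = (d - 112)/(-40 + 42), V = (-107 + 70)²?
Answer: -435917044/26351881 ≈ -16.542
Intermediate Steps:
V = 1369 (V = (-37)² = 1369)
o(d) = -56 + d/2 (o(d) = (-112 + d)/2 = (-112 + d)*(½) = -56 + d/2)
-22647/V + o(90)/(-19249) = -22647/1369 + (-56 + (½)*90)/(-19249) = -22647*1/1369 + (-56 + 45)*(-1/19249) = -22647/1369 - 11*(-1/19249) = -22647/1369 + 11/19249 = -435917044/26351881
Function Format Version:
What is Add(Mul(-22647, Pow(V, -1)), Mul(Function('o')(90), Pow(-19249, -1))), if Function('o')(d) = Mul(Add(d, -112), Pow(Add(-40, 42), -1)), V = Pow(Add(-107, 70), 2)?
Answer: Rational(-435917044, 26351881) ≈ -16.542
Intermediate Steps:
V = 1369 (V = Pow(-37, 2) = 1369)
Function('o')(d) = Add(-56, Mul(Rational(1, 2), d)) (Function('o')(d) = Mul(Add(-112, d), Pow(2, -1)) = Mul(Add(-112, d), Rational(1, 2)) = Add(-56, Mul(Rational(1, 2), d)))
Add(Mul(-22647, Pow(V, -1)), Mul(Function('o')(90), Pow(-19249, -1))) = Add(Mul(-22647, Pow(1369, -1)), Mul(Add(-56, Mul(Rational(1, 2), 90)), Pow(-19249, -1))) = Add(Mul(-22647, Rational(1, 1369)), Mul(Add(-56, 45), Rational(-1, 19249))) = Add(Rational(-22647, 1369), Mul(-11, Rational(-1, 19249))) = Add(Rational(-22647, 1369), Rational(11, 19249)) = Rational(-435917044, 26351881)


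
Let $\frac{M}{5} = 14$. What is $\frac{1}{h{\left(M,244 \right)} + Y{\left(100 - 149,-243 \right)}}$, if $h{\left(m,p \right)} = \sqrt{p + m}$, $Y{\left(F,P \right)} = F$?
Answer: $- \frac{49}{2087} - \frac{\sqrt{314}}{2087} \approx -0.031969$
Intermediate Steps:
$M = 70$ ($M = 5 \cdot 14 = 70$)
$h{\left(m,p \right)} = \sqrt{m + p}$
$\frac{1}{h{\left(M,244 \right)} + Y{\left(100 - 149,-243 \right)}} = \frac{1}{\sqrt{70 + 244} + \left(100 - 149\right)} = \frac{1}{\sqrt{314} - 49} = \frac{1}{-49 + \sqrt{314}}$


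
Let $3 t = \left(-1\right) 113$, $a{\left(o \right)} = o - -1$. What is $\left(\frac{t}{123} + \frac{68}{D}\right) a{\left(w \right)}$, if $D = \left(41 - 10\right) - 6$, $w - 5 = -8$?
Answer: $- \frac{44534}{9225} \approx -4.8275$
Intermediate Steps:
$w = -3$ ($w = 5 - 8 = -3$)
$a{\left(o \right)} = 1 + o$ ($a{\left(o \right)} = o + 1 = 1 + o$)
$t = - \frac{113}{3}$ ($t = \frac{\left(-1\right) 113}{3} = \frac{1}{3} \left(-113\right) = - \frac{113}{3} \approx -37.667$)
$D = 25$ ($D = 31 - 6 = 25$)
$\left(\frac{t}{123} + \frac{68}{D}\right) a{\left(w \right)} = \left(- \frac{113}{3 \cdot 123} + \frac{68}{25}\right) \left(1 - 3\right) = \left(\left(- \frac{113}{3}\right) \frac{1}{123} + 68 \cdot \frac{1}{25}\right) \left(-2\right) = \left(- \frac{113}{369} + \frac{68}{25}\right) \left(-2\right) = \frac{22267}{9225} \left(-2\right) = - \frac{44534}{9225}$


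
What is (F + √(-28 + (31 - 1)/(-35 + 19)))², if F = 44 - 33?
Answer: (44 + I*√478)²/16 ≈ 91.125 + 120.25*I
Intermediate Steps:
F = 11
(F + √(-28 + (31 - 1)/(-35 + 19)))² = (11 + √(-28 + (31 - 1)/(-35 + 19)))² = (11 + √(-28 + 30/(-16)))² = (11 + √(-28 + 30*(-1/16)))² = (11 + √(-28 - 15/8))² = (11 + √(-239/8))² = (11 + I*√478/4)²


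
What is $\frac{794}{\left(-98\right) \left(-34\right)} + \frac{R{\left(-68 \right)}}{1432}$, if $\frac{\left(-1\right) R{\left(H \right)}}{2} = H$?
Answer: $\frac{99385}{298214} \approx 0.33327$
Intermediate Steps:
$R{\left(H \right)} = - 2 H$
$\frac{794}{\left(-98\right) \left(-34\right)} + \frac{R{\left(-68 \right)}}{1432} = \frac{794}{\left(-98\right) \left(-34\right)} + \frac{\left(-2\right) \left(-68\right)}{1432} = \frac{794}{3332} + 136 \cdot \frac{1}{1432} = 794 \cdot \frac{1}{3332} + \frac{17}{179} = \frac{397}{1666} + \frac{17}{179} = \frac{99385}{298214}$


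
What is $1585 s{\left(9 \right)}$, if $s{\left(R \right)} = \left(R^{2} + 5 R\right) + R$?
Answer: $213975$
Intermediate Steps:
$s{\left(R \right)} = R^{2} + 6 R$
$1585 s{\left(9 \right)} = 1585 \cdot 9 \left(6 + 9\right) = 1585 \cdot 9 \cdot 15 = 1585 \cdot 135 = 213975$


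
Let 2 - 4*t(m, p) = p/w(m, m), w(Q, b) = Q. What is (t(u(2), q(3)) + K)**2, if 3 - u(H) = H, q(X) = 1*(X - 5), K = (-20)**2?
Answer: 160801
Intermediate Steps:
K = 400
q(X) = -5 + X (q(X) = 1*(-5 + X) = -5 + X)
u(H) = 3 - H
t(m, p) = 1/2 - p/(4*m)
(t(u(2), q(3)) + K)**2 = ((-(-5 + 3) + 2*(3 - 1*2))/(4*(3 - 1*2)) + 400)**2 = ((-1*(-2) + 2*(3 - 2))/(4*(3 - 2)) + 400)**2 = ((1/4)*(2 + 2*1)/1 + 400)**2 = ((1/4)*1*(2 + 2) + 400)**2 = ((1/4)*1*4 + 400)**2 = (1 + 400)**2 = 401**2 = 160801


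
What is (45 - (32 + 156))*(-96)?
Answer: 13728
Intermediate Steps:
(45 - (32 + 156))*(-96) = (45 - 1*188)*(-96) = (45 - 188)*(-96) = -143*(-96) = 13728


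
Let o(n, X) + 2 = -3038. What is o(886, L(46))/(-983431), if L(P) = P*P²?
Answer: 3040/983431 ≈ 0.0030912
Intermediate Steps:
L(P) = P³
o(n, X) = -3040 (o(n, X) = -2 - 3038 = -3040)
o(886, L(46))/(-983431) = -3040/(-983431) = -3040*(-1/983431) = 3040/983431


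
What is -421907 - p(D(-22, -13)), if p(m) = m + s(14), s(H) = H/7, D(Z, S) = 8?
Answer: -421917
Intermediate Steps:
s(H) = H/7 (s(H) = H*(1/7) = H/7)
p(m) = 2 + m (p(m) = m + (1/7)*14 = m + 2 = 2 + m)
-421907 - p(D(-22, -13)) = -421907 - (2 + 8) = -421907 - 1*10 = -421907 - 10 = -421917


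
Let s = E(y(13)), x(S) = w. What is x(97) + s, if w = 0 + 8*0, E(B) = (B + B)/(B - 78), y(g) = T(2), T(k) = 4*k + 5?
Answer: -2/5 ≈ -0.40000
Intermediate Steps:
T(k) = 5 + 4*k
y(g) = 13 (y(g) = 5 + 4*2 = 5 + 8 = 13)
E(B) = 2*B/(-78 + B) (E(B) = (2*B)/(-78 + B) = 2*B/(-78 + B))
w = 0 (w = 0 + 0 = 0)
x(S) = 0
s = -2/5 (s = 2*13/(-78 + 13) = 2*13/(-65) = 2*13*(-1/65) = -2/5 ≈ -0.40000)
x(97) + s = 0 - 2/5 = -2/5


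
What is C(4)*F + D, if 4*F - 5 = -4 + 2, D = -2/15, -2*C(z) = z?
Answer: -49/30 ≈ -1.6333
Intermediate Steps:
C(z) = -z/2
D = -2/15 (D = -2*1/15 = -2/15 ≈ -0.13333)
F = 3/4 (F = 5/4 + (-4 + 2)/4 = 5/4 + (1/4)*(-2) = 5/4 - 1/2 = 3/4 ≈ 0.75000)
C(4)*F + D = -1/2*4*(3/4) - 2/15 = -2*3/4 - 2/15 = -3/2 - 2/15 = -49/30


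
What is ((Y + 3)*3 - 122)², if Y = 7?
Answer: 8464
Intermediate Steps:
((Y + 3)*3 - 122)² = ((7 + 3)*3 - 122)² = (10*3 - 122)² = (30 - 122)² = (-92)² = 8464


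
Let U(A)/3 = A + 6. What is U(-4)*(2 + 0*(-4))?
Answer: 12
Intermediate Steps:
U(A) = 18 + 3*A (U(A) = 3*(A + 6) = 3*(6 + A) = 18 + 3*A)
U(-4)*(2 + 0*(-4)) = (18 + 3*(-4))*(2 + 0*(-4)) = (18 - 12)*(2 + 0) = 6*2 = 12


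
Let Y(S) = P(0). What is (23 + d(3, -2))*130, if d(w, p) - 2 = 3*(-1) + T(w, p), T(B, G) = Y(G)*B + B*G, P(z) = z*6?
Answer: 2080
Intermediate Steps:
P(z) = 6*z
Y(S) = 0 (Y(S) = 6*0 = 0)
T(B, G) = B*G (T(B, G) = 0*B + B*G = 0 + B*G = B*G)
d(w, p) = -1 + p*w (d(w, p) = 2 + (3*(-1) + w*p) = 2 + (-3 + p*w) = -1 + p*w)
(23 + d(3, -2))*130 = (23 + (-1 - 2*3))*130 = (23 + (-1 - 6))*130 = (23 - 7)*130 = 16*130 = 2080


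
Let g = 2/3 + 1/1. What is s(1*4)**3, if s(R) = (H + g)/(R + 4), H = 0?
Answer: 125/13824 ≈ 0.0090422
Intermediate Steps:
g = 5/3 (g = 2*(1/3) + 1*1 = 2/3 + 1 = 5/3 ≈ 1.6667)
s(R) = 5/(3*(4 + R)) (s(R) = (0 + 5/3)/(R + 4) = 5/(3*(4 + R)))
s(1*4)**3 = (5/(3*(4 + 1*4)))**3 = (5/(3*(4 + 4)))**3 = ((5/3)/8)**3 = ((5/3)*(1/8))**3 = (5/24)**3 = 125/13824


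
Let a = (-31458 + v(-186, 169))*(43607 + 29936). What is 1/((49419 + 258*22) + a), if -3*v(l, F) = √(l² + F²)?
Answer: -20821145391/48168557898893524916 + 220629*√63157/48168557898893524916 ≈ -4.3110e-10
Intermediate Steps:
v(l, F) = -√(F² + l²)/3 (v(l, F) = -√(l² + F²)/3 = -√(F² + l²)/3)
a = -2313515694 - 73543*√63157/3 (a = (-31458 - √(169² + (-186)²)/3)*(43607 + 29936) = (-31458 - √(28561 + 34596)/3)*73543 = (-31458 - √63157/3)*73543 = -2313515694 - 73543*√63157/3 ≈ -2.3197e+9)
1/((49419 + 258*22) + a) = 1/((49419 + 258*22) + (-2313515694 - 73543*√63157/3)) = 1/((49419 + 5676) + (-2313515694 - 73543*√63157/3)) = 1/(55095 + (-2313515694 - 73543*√63157/3)) = 1/(-2313460599 - 73543*√63157/3)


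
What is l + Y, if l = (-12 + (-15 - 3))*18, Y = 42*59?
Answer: 1938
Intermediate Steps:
Y = 2478
l = -540 (l = (-12 - 18)*18 = -30*18 = -540)
l + Y = -540 + 2478 = 1938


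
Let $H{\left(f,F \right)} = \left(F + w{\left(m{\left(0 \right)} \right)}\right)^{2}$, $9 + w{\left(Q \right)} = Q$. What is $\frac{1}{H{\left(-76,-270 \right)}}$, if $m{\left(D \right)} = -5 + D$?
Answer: $\frac{1}{80656} \approx 1.2398 \cdot 10^{-5}$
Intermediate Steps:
$w{\left(Q \right)} = -9 + Q$
$H{\left(f,F \right)} = \left(-14 + F\right)^{2}$ ($H{\left(f,F \right)} = \left(F + \left(-9 + \left(-5 + 0\right)\right)\right)^{2} = \left(F - 14\right)^{2} = \left(-14 + F\right)^{2}$)
$\frac{1}{H{\left(-76,-270 \right)}} = \frac{1}{\left(-14 - 270\right)^{2}} = \frac{1}{\left(-284\right)^{2}} = \frac{1}{80656}$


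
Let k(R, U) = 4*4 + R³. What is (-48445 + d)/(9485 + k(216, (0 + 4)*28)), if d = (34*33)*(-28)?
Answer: -79861/10087197 ≈ -0.0079171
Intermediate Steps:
d = -31416 (d = 1122*(-28) = -31416)
k(R, U) = 16 + R³
(-48445 + d)/(9485 + k(216, (0 + 4)*28)) = (-48445 - 31416)/(9485 + (16 + 216³)) = -79861/(9485 + (16 + 10077696)) = -79861/(9485 + 10077712) = -79861/10087197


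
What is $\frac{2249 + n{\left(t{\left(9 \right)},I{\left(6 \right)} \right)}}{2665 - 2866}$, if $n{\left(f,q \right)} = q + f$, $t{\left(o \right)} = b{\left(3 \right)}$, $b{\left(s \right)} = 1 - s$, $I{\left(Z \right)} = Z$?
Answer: $- \frac{751}{67} \approx -11.209$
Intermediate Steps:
$t{\left(o \right)} = -2$ ($t{\left(o \right)} = 1 - 3 = -2$)
$n{\left(f,q \right)} = f + q$
$\frac{2249 + n{\left(t{\left(9 \right)},I{\left(6 \right)} \right)}}{2665 - 2866} = \frac{2249 + \left(-2 + 6\right)}{2665 - 2866} = \frac{2249 + 4}{-201} = 2253 \left(- \frac{1}{201}\right) = - \frac{751}{67}$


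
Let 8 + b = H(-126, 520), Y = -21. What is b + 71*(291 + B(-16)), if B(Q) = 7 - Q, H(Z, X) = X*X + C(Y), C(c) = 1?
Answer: 292687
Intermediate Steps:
H(Z, X) = 1 + X² (H(Z, X) = X*X + 1 = X² + 1 = 1 + X²)
b = 270393 (b = -8 + (1 + 520²) = -8 + (1 + 270400) = -8 + 270401 = 270393)
b + 71*(291 + B(-16)) = 270393 + 71*(291 + (7 - 1*(-16))) = 270393 + 71*(291 + (7 + 16)) = 270393 + 71*(291 + 23) = 270393 + 71*314 = 270393 + 22294 = 292687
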